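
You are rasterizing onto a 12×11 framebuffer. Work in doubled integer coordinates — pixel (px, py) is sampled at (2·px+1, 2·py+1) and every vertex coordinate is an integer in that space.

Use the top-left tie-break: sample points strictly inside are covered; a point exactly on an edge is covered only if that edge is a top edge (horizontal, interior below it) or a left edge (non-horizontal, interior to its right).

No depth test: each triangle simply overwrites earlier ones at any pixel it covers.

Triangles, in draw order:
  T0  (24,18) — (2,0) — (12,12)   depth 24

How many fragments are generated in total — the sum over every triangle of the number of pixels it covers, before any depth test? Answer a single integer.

T0:
  2·area = 84  (B↔C swapped to make it positive)
  edge (24, 18)→(12, 12): d=(-12,-6) top-left  bias=+0
  edge (12, 12)→(2, 0): d=(-10,-12) top-left  bias=+0
  edge (2, 0)→(24, 18): d=(22,18) right/bottom  bias=-1
    (1,0)@(3, 1): e=[78,2,4] → X
    (2,0)@(5, 1): e=[90,26,-32] → .
    (1,1)@(3, 3): e=[54,-18,48] → .
    (2,1)@(5, 3): e=[66,6,12] → X
    (3,1)@(7, 3): e=[78,30,-24] → .
    (2,2)@(5, 5): e=[42,-14,56] → .
    (3,2)@(7, 5): e=[54,10,20] → X
    (4,2)@(9, 5): e=[66,34,-16] → .
    (3,3)@(7, 7): e=[30,-10,64] → .
    (4,3)@(9, 7): e=[42,14,28] → X
    (5,3)@(11, 7): e=[54,38,-8] → .
    (4,4)@(9, 9): e=[18,-6,72] → .
    (6,4)@(13, 9): e=[42,42,0] → .  [on edge]
  covered (10 px):
    . X . . . . . . . . . .
    . . X . . . . . . . . .
    . . . X . . . . . . . .
    . . . . X . . . . . . .
    . . . . . X . . . . . .
    . . . . . . X X . . . .
    . . . . . . . X X . . .
    . . . . . . . . . X . .
    . . . . . . . . . . . .
    . . . . . . . . . . . .
    . . . . . . . . . . . .

Answer: 10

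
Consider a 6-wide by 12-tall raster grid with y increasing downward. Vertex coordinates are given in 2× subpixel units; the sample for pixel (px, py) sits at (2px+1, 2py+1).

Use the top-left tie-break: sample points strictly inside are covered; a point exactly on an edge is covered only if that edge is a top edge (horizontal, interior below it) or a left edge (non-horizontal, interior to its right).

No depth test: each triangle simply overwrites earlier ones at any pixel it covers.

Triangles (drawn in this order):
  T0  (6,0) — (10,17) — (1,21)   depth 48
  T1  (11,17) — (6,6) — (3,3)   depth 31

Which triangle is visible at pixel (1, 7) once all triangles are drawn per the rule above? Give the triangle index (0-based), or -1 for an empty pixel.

T0:
  2·area = 169
  edge (6, 0)→(10, 17): d=(4,17) right/bottom  bias=-1
  edge (10, 17)→(1, 21): d=(-9,4) right/bottom  bias=-1
  edge (1, 21)→(6, 0): d=(5,-21) top-left  bias=+0
    (2,2)@(5, 5): e=[37,128,4] → X
    (3,2)@(7, 5): e=[3,120,46] → X
    (4,2)@(9, 5): e=[-31,112,88] → .
    (2,3)@(5, 7): e=[45,110,14] → X
    (4,3)@(9, 7): e=[-23,94,98] → .
    (2,4)@(5, 9): e=[53,92,24] → X
    (4,4)@(9, 9): e=[-15,76,108] → .
    (2,5)@(5, 11): e=[61,74,34] → X
    (4,5)@(9, 11): e=[-7,58,118] → .
    (1,6)@(3, 13): e=[103,64,2] → X
    (4,6)@(9, 13): e=[1,40,128] → X
    (5,6)@(11, 13): e=[-33,32,170] → .
    (0,10)@(1, 21): e=[169,0,0] → .  [on edge]
  covered (22 px):
    . . . . . .
    . . . . . .
    . . X X . .
    . . X X . .
    . . X X . .
    . . X X . .
    . X X X X .
    . X X X X .
    . X X X X .
    . X X . . .
    . . . . . .
    . . . . . .
T1:
  2·area = 18  (B↔C swapped to make it positive)
  edge (11, 17)→(3, 3): d=(-8,-14) top-left  bias=+0
  edge (3, 3)→(6, 6): d=(3,3) right/bottom  bias=-1
  edge (6, 6)→(11, 17): d=(5,11) right/bottom  bias=-1
    (0,0)@(1, 1): e=[-12,0,30] → .  [on edge]
    (1,1)@(3, 3): e=[0,0,18] → .  [on edge]
    (2,2)@(5, 5): e=[12,0,6] → .  [on edge]
    (3,3)@(7, 7): e=[24,0,-6] → .  [on edge]
    (3,4)@(7, 9): e=[8,6,4] → X
    (4,4)@(9, 9): e=[36,0,-18] → .  [on edge]
    (3,5)@(7, 11): e=[-8,12,14] → .
    (5,5)@(11, 11): e=[48,0,-30] → .  [on edge]
    (4,6)@(9, 13): e=[4,12,2] → X
    (5,6)@(11, 13): e=[32,6,-20] → .
    (4,7)@(9, 15): e=[-12,18,12] → .
    (5,8)@(11, 17): e=[0,18,0] → .  [on edge]
  covered (2 px):
    . . . . . .
    . . . . . .
    . . . . . .
    . . . . . .
    . . . X . .
    . . . . . .
    . . . . X .
    . . . . . .
    . . . . . .
    . . . . . .
    . . . . . .
    . . . . . .

Z-buffer (winner per pixel, '.' = empty):
  . . . . . .
  . . . . . .
  . . 0 0 . .
  . . 0 0 . .
  . . 0 1 . .
  . . 0 0 . .
  . 0 0 0 1 .
  . 0 0 0 0 .
  . 0 0 0 0 .
  . 0 0 . . .
  . . . . . .
  . . . . . .

Result: 0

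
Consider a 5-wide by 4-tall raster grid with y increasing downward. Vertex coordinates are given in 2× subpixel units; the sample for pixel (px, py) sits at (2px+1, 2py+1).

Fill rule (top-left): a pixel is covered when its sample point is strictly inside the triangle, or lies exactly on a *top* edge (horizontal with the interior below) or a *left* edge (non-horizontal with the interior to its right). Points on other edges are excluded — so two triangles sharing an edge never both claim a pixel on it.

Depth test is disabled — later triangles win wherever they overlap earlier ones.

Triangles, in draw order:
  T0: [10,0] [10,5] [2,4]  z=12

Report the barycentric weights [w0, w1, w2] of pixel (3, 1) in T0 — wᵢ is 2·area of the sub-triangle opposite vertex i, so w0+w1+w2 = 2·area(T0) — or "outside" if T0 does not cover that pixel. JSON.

T0:
  2·area = 40
  edge (10, 0)→(10, 5): d=(0,5) right/bottom  bias=-1
  edge (10, 5)→(2, 4): d=(-8,-1) top-left  bias=+0
  edge (2, 4)→(10, 0): d=(8,-4) top-left  bias=+0
    (4,0)@(9, 1): e=[5,31,4] → █
    (2,1)@(5, 3): e=[25,11,4] → █
    (3,1)@(7, 3): e=[15,13,12] → █
    (2,2)@(5, 5): e=[25,-5,20] → ·
    (3,2)@(7, 5): e=[15,-3,28] → ·
    (4,2)@(9, 5): e=[5,-1,36] → ·
  covered (4 px):
    · · · · █
    · · █ █ █
    · · · · ·
    · · · · ·

Final: [13,12,15]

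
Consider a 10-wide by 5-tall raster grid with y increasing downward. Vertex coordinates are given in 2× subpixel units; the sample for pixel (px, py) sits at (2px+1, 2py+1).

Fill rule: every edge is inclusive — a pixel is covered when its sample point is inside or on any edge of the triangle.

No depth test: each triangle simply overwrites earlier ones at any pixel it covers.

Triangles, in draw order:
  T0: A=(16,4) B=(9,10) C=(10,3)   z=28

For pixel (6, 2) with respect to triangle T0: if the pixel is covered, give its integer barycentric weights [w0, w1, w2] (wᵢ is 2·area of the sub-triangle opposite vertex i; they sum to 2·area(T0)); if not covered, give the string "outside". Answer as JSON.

T0:
  2·area = 43
  edge (16, 4)→(9, 10): d=(-7,6) inclusive
  edge (9, 10)→(10, 3): d=(1,-7) inclusive
  edge (10, 3)→(16, 4): d=(6,1) inclusive
    (5,2)@(11, 5): e=[23,9,11] → █
    (6,2)@(13, 5): e=[11,23,9] → █
    (7,2)@(15, 5): e=[-1,37,7] → ·
    (5,3)@(11, 7): e=[9,11,23] → █
    (6,3)@(13, 7): e=[-3,25,21] → ·
    (5,4)@(11, 9): e=[-5,13,35] → ·
  covered (3 px):
    · · · · · · · · · ·
    · · · · · · · · · ·
    · · · · · █ █ · · ·
    · · · · · █ · · · ·
    · · · · · · · · · ·

Answer: [23,9,11]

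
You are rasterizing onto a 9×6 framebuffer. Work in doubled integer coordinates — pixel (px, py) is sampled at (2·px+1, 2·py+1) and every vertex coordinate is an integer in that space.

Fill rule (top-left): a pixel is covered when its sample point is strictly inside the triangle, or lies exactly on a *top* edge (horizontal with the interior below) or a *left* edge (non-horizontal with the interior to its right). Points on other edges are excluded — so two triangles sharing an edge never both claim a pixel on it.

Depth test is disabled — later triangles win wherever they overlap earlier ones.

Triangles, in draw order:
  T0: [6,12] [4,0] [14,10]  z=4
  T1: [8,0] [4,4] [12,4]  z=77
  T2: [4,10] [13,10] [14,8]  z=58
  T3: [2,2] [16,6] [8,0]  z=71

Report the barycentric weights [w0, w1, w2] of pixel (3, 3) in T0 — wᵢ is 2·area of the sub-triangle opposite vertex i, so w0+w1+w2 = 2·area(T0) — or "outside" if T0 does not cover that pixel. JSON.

T0:
  2·area = 100
  edge (6, 12)→(4, 0): d=(-2,-12) top-left  bias=+0
  edge (4, 0)→(14, 10): d=(10,10) right/bottom  bias=-1
  edge (14, 10)→(6, 12): d=(-8,2) right/bottom  bias=-1
    (2,0)@(5, 1): e=[10,0,90] → ·  [on edge]
    (2,1)@(5, 3): e=[6,20,74] → █
    (3,1)@(7, 3): e=[30,0,70] → ·  [on edge]
    (2,2)@(5, 5): e=[2,40,58] → █
    (3,2)@(7, 5): e=[26,20,54] → █
    (4,2)@(9, 5): e=[50,0,50] → ·  [on edge]
    (2,3)@(5, 7): e=[-2,60,42] → ·
    (3,3)@(7, 7): e=[22,40,38] → █
    (4,3)@(9, 7): e=[46,20,34] → █
    (5,3)@(11, 7): e=[70,0,30] → ·  [on edge]
    (3,4)@(7, 9): e=[18,60,22] → █
    (5,4)@(11, 9): e=[66,20,14] → █
    (6,4)@(13, 9): e=[90,0,10] → ·  [on edge]
    (7,5)@(15, 11): e=[110,0,-10] → ·  [on edge]
  covered (10 px):
    · · · · · · · · ·
    · · █ · · · · · ·
    · · █ █ · · · · ·
    · · · █ █ · · · ·
    · · · █ █ █ · · ·
    · · · █ █ · · · ·
T1:
  2·area = 32  (B↔C swapped to make it positive)
  edge (8, 0)→(12, 4): d=(4,4) right/bottom  bias=-1
  edge (12, 4)→(4, 4): d=(-8,0) right/bottom  bias=-1
  edge (4, 4)→(8, 0): d=(4,-4) top-left  bias=+0
    (3,0)@(7, 1): e=[8,24,0] → █  [on edge]
    (4,0)@(9, 1): e=[0,24,8] → ·  [on edge]
    (2,1)@(5, 3): e=[24,8,0] → █  [on edge]
    (4,1)@(9, 3): e=[8,8,16] → █
    (5,1)@(11, 3): e=[0,8,24] → ·  [on edge]
    (1,2)@(3, 5): e=[40,-8,0] → ·  [on edge]
    (2,2)@(5, 5): e=[32,-8,8] → ·
    (3,2)@(7, 5): e=[24,-8,16] → ·
    (4,2)@(9, 5): e=[16,-8,24] → ·
    (6,2)@(13, 5): e=[0,-8,40] → ·  [on edge]
    (0,3)@(1, 7): e=[56,-24,0] → ·  [on edge]
    (7,3)@(15, 7): e=[0,-24,56] → ·  [on edge]
    (8,4)@(17, 9): e=[0,-40,72] → ·  [on edge]
  covered (4 px):
    · · · █ · · · · ·
    · · █ █ █ · · · ·
    · · · · · · · · ·
    · · · · · · · · ·
    · · · · · · · · ·
    · · · · · · · · ·
T2:
  2·area = 18  (B↔C swapped to make it positive)
  edge (4, 10)→(14, 8): d=(10,-2) top-left  bias=+0
  edge (14, 8)→(13, 10): d=(-1,2) right/bottom  bias=-1
  edge (13, 10)→(4, 10): d=(-9,0) right/bottom  bias=-1
    (4,4)@(9, 9): e=[0,9,9] → █  [on edge]
    (5,4)@(11, 9): e=[4,5,9] → █
    (6,4)@(13, 9): e=[8,1,9] → █
    (7,4)@(15, 9): e=[12,-3,9] → ·
    (4,5)@(9, 11): e=[20,7,-9] → ·
    (5,5)@(11, 11): e=[24,3,-9] → ·
    (6,5)@(13, 11): e=[28,-1,-9] → ·
  covered (3 px):
    · · · · · · · · ·
    · · · · · · · · ·
    · · · · · · · · ·
    · · · · · · · · ·
    · · · · █ █ █ · ·
    · · · · · · · · ·
T3:
  2·area = 52  (B↔C swapped to make it positive)
  edge (2, 2)→(8, 0): d=(6,-2) top-left  bias=+0
  edge (8, 0)→(16, 6): d=(8,6) right/bottom  bias=-1
  edge (16, 6)→(2, 2): d=(-14,-4) top-left  bias=+0
    (2,0)@(5, 1): e=[0,26,26] → █  [on edge]
    (3,0)@(7, 1): e=[4,14,34] → █
    (4,0)@(9, 1): e=[8,2,42] → █
    (5,0)@(11, 1): e=[12,-10,50] → ·
    (2,1)@(5, 3): e=[12,42,-2] → ·
    (3,1)@(7, 3): e=[16,30,6] → █
    (5,1)@(11, 3): e=[24,6,22] → █
    (6,1)@(13, 3): e=[28,-6,30] → ·
    (3,2)@(7, 5): e=[28,46,-22] → ·
    (4,2)@(9, 5): e=[32,34,-14] → ·
    (5,2)@(11, 5): e=[36,22,-6] → ·
    (6,2)@(13, 5): e=[40,10,2] → █
  covered (7 px):
    · · █ █ █ · · · ·
    · · · █ █ █ · · ·
    · · · · · · █ · ·
    · · · · · · · · ·
    · · · · · · · · ·
    · · · · · · · · ·

Result: [40,38,22]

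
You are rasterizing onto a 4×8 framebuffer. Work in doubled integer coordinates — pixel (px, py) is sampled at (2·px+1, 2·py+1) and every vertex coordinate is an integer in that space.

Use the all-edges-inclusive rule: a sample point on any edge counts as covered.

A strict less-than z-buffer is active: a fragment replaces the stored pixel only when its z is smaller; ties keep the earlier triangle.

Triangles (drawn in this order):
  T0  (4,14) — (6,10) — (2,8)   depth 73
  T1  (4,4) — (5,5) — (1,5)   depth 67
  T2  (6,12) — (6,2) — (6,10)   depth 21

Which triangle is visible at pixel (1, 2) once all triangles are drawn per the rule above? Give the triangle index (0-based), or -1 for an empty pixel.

T0:
  2·area = 20  (B↔C swapped to make it positive)
  edge (4, 14)→(2, 8): d=(-2,-6) inclusive
  edge (2, 8)→(6, 10): d=(4,2) inclusive
  edge (6, 10)→(4, 14): d=(-2,4) inclusive
    (0,2)@(1, 5): e=[0,-10,30] → ·  [on edge]
    (1,4)@(3, 9): e=[4,2,14] → █
    (2,4)@(5, 9): e=[16,-2,6] → ·
    (1,5)@(3, 11): e=[0,10,10] → █  [on edge]
    (2,5)@(5, 11): e=[12,6,2] → █
    (3,5)@(7, 11): e=[24,2,-6] → ·
    (1,6)@(3, 13): e=[-4,18,6] → ·
    (2,6)@(5, 13): e=[8,14,-2] → ·
  covered (3 px):
    · · · ·
    · · · ·
    · · · ·
    · · · ·
    · █ · ·
    · █ █ ·
    · · · ·
    · · · ·
T1:
  2·area = 4
  edge (4, 4)→(5, 5): d=(1,1) inclusive
  edge (5, 5)→(1, 5): d=(-4,0) inclusive
  edge (1, 5)→(4, 4): d=(3,-1) inclusive
    (0,0)@(1, 1): e=[0,16,-12] → ·  [on edge]
    (1,1)@(3, 3): e=[0,8,-4] → ·  [on edge]
    (3,1)@(7, 3): e=[-4,8,0] → ·  [on edge]
    (0,2)@(1, 5): e=[4,0,0] → █  [on edge]
    (1,2)@(3, 5): e=[2,0,2] → █  [on edge]
    (2,2)@(5, 5): e=[0,0,4] → █  [on edge]
    (3,2)@(7, 5): e=[-2,0,6] → ·  [on edge]
    (0,3)@(1, 7): e=[6,-8,6] → ·
    (1,3)@(3, 7): e=[4,-8,8] → ·
    (2,3)@(5, 7): e=[2,-8,10] → ·
    (3,3)@(7, 7): e=[0,-8,12] → ·  [on edge]
  covered (3 px):
    · · · ·
    · · · ·
    █ █ █ ·
    · · · ·
    · · · ·
    · · · ·
    · · · ·
    · · · ·
T2:
  degenerate (2·area = 0) — covers nothing

Z-buffer (winner per pixel, '.' = empty):
  . . . .
  . . . .
  1 1 1 .
  . . . .
  . 0 . .
  . 0 0 .
  . . . .
  . . . .

Final: 1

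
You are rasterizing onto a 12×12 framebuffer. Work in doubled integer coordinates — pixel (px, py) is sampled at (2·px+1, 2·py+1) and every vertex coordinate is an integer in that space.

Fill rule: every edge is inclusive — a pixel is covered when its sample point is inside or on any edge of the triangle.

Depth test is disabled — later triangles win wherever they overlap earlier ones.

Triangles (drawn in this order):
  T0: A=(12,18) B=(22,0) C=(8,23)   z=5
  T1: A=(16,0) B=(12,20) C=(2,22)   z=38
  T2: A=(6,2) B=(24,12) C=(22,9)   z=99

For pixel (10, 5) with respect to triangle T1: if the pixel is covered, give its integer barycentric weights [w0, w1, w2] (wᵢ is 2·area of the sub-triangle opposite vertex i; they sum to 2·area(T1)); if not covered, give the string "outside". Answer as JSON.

T0:
  2·area = 22  (B↔C swapped to make it positive)
  edge (12, 18)→(8, 23): d=(-4,5) inclusive
  edge (8, 23)→(22, 0): d=(14,-23) inclusive
  edge (22, 0)→(12, 18): d=(-10,18) inclusive
    (9,2)@(19, 5): e=[17,1,4] → #
    (10,2)@(21, 5): e=[7,47,-32] → ·
    (9,3)@(19, 7): e=[9,29,-16] → ·
    (8,4)@(17, 9): e=[11,11,0] → #  [on edge]
    (9,4)@(19, 9): e=[1,57,-36] → ·
    (8,5)@(17, 11): e=[3,39,-20] → ·
    (6,7)@(13, 15): e=[7,3,12] → #
    (7,7)@(15, 15): e=[-3,49,-24] → ·
    (6,8)@(13, 17): e=[-1,31,-8] → ·
    (5,9)@(11, 19): e=[1,13,8] → #
    (6,9)@(13, 19): e=[-9,59,-28] → ·
    (5,10)@(11, 21): e=[-7,41,-12] → ·
  covered (4 px):
    · · · · · · · · · · · ·
    · · · · · · · · · · · ·
    · · · · · · · · · # · ·
    · · · · · · · · · · · ·
    · · · · · · · · # · · ·
    · · · · · · · · · · · ·
    · · · · · · · · · · · ·
    · · · · · · # · · · · ·
    · · · · · · · · · · · ·
    · · · · · # · · · · · ·
    · · · · · · · · · · · ·
    · · · · · · · · · · · ·
T1:
  2·area = 192
  edge (16, 0)→(12, 20): d=(-4,20) inclusive
  edge (12, 20)→(2, 22): d=(-10,2) inclusive
  edge (2, 22)→(16, 0): d=(14,-22) inclusive
    (7,1)@(15, 3): e=[8,164,20] → #
    (8,1)@(17, 3): e=[-32,160,64] → ·
    (6,2)@(13, 5): e=[40,148,4] → #
    (7,2)@(15, 5): e=[0,144,48] → #  [on edge]
    (8,2)@(17, 5): e=[-40,140,92] → ·
    (6,3)@(13, 7): e=[32,128,32] → #
    (7,3)@(15, 7): e=[-8,124,76] → ·
    (5,4)@(11, 9): e=[64,112,16] → #
    (7,4)@(15, 9): e=[-16,104,104] → ·
    (4,5)@(9, 11): e=[96,96,0] → #  [on edge]
    (7,5)@(15, 11): e=[-24,84,132] → ·
    (4,6)@(9, 13): e=[88,76,28] → #
    (6,7)@(13, 15): e=[0,48,144] → #  [on edge]
    (8,9)@(17, 19): e=[-96,0,288] → ·  [on edge]
    (3,10)@(7, 21): e=[96,0,96] → #  [on edge]
  covered (26 px):
    · · · · · · · · · · · ·
    · · · · · · · # · · · ·
    · · · · · · # # · · · ·
    · · · · · · # · · · · ·
    · · · · · # # · · · · ·
    · · · · # # # · · · · ·
    · · · · # # # · · · · ·
    · · · # # # # · · · · ·
    · · · # # # · · · · · ·
    · · # # # # · · · · · ·
    · # # # · · · · · · · ·
    · · · · · · · · · · · ·
T2:
  2·area = 34  (B↔C swapped to make it positive)
  edge (6, 2)→(22, 9): d=(16,7) inclusive
  edge (22, 9)→(24, 12): d=(2,3) inclusive
  edge (24, 12)→(6, 2): d=(-18,-10) inclusive
    (7,3)@(15, 7): e=[17,17,0] → #  [on edge]
    (8,3)@(17, 7): e=[3,11,20] → #
    (9,3)@(19, 7): e=[-11,5,40] → ·
    (7,4)@(15, 9): e=[49,21,-36] → ·
    (8,4)@(17, 9): e=[35,15,-16] → ·
    (9,4)@(19, 9): e=[21,9,4] → #
    (10,4)@(21, 9): e=[7,3,24] → #
    (11,4)@(23, 9): e=[-7,-3,44] → ·
    (9,5)@(19, 11): e=[53,13,-32] → ·
    (10,5)@(21, 11): e=[39,7,-12] → ·
    (11,5)@(23, 11): e=[25,1,8] → #
    (11,6)@(23, 13): e=[57,5,-28] → ·
  covered (5 px):
    · · · · · · · · · · · ·
    · · · · · · · · · · · ·
    · · · · · · · · · · · ·
    · · · · · · · # # · · ·
    · · · · · · · · · # # ·
    · · · · · · · · · · · #
    · · · · · · · · · · · ·
    · · · · · · · · · · · ·
    · · · · · · · · · · · ·
    · · · · · · · · · · · ·
    · · · · · · · · · · · ·
    · · · · · · · · · · · ·

Result: "outside"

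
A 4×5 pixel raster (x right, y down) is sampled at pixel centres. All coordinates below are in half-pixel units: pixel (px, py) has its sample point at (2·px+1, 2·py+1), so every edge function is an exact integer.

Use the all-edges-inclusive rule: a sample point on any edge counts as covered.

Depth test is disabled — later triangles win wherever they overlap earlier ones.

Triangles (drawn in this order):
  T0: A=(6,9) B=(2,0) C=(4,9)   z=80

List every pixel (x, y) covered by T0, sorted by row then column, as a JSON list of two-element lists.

T0:
  2·area = 18  (B↔C swapped to make it positive)
  edge (6, 9)→(4, 9): d=(-2,0) inclusive
  edge (4, 9)→(2, 0): d=(-2,-9) inclusive
  edge (2, 0)→(6, 9): d=(4,9) inclusive
    (1,1)@(3, 3): e=[12,3,3] → #
    (2,1)@(5, 3): e=[12,21,-15] → ·
    (1,2)@(3, 5): e=[8,-1,11] → ·
    (2,3)@(5, 7): e=[4,13,1] → #
    (3,3)@(7, 7): e=[4,31,-17] → ·
    (0,4)@(1, 9): e=[0,-27,45] → ·  [on edge]
    (1,4)@(3, 9): e=[0,-9,27] → ·  [on edge]
    (2,4)@(5, 9): e=[0,9,9] → #  [on edge]
    (3,4)@(7, 9): e=[0,27,-9] → ·  [on edge]
  covered (3 px):
    · · · ·
    · # · ·
    · · · ·
    · · # ·
    · · # ·

Answer: [[1,1],[2,3],[2,4]]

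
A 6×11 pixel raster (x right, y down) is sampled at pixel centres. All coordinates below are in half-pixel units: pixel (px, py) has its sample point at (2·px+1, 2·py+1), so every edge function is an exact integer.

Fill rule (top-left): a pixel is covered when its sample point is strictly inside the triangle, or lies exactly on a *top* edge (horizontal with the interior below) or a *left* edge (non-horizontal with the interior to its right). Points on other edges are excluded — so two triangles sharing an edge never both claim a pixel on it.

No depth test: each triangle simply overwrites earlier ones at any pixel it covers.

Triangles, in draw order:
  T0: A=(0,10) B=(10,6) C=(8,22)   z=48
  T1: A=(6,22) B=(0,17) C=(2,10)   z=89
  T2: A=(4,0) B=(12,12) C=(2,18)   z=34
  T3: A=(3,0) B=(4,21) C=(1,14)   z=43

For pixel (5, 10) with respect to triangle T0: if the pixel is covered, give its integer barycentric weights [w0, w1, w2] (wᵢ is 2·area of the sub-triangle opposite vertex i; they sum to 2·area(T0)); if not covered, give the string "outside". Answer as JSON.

T0:
  2·area = 152
  edge (0, 10)→(10, 6): d=(10,-4) top-left  bias=+0
  edge (10, 6)→(8, 22): d=(-2,16) right/bottom  bias=-1
  edge (8, 22)→(0, 10): d=(-8,-12) top-left  bias=+0
    (4,3)@(9, 7): e=[6,14,132] → X
    (5,3)@(11, 7): e=[14,-18,156] → .
    (1,4)@(3, 9): e=[2,106,44] → X
    (2,4)@(5, 9): e=[10,74,68] → X
    (3,4)@(7, 9): e=[18,42,92] → X
    (5,4)@(11, 9): e=[34,-22,140] → .
    (0,5)@(1, 11): e=[14,134,4] → X
    (5,5)@(11, 11): e=[54,-26,124] → .
    (0,6)@(1, 13): e=[34,130,-12] → .
    (1,6)@(3, 13): e=[42,98,12] → X
    (5,6)@(11, 13): e=[74,-30,108] → .
    (1,7)@(3, 15): e=[62,94,-4] → .
  covered (19 px):
    . . . . . .
    . . . . . .
    . . . . . .
    . . . . X .
    . X X X X .
    X X X X X .
    . X X X X .
    . . X X . .
    . . X X . .
    . . . X . .
    . . . . . .
T1:
  2·area = 52
  edge (6, 22)→(0, 17): d=(-6,-5) top-left  bias=+0
  edge (0, 17)→(2, 10): d=(2,-7) top-left  bias=+0
  edge (2, 10)→(6, 22): d=(4,12) right/bottom  bias=-1
    (0,3)@(1, 7): e=[65,-13,0] → .  [on edge]
    (1,6)@(3, 13): e=[39,13,0] → .  [on edge]
    (0,7)@(1, 15): e=[17,3,32] → X
    (1,7)@(3, 15): e=[27,17,8] → X
    (2,7)@(5, 15): e=[37,31,-16] → .
    (0,8)@(1, 17): e=[5,7,40] → X
    (2,8)@(5, 17): e=[25,35,-8] → .
    (0,9)@(1, 19): e=[-7,11,48] → .
    (1,9)@(3, 19): e=[3,25,24] → X
    (2,9)@(5, 19): e=[13,39,0] → .  [on edge]
    (1,10)@(3, 21): e=[-9,29,32] → .
    (2,10)@(5, 21): e=[1,43,8] → X
  covered (6 px):
    . . . . . .
    . . . . . .
    . . . . . .
    . . . . . .
    . . . . . .
    . . . . . .
    . . . . . .
    X X . . . .
    X X . . . .
    . X . . . .
    . . X . . .
T2:
  2·area = 168
  edge (4, 0)→(12, 12): d=(8,12) right/bottom  bias=-1
  edge (12, 12)→(2, 18): d=(-10,6) right/bottom  bias=-1
  edge (2, 18)→(4, 0): d=(2,-18) top-left  bias=+0
    (2,1)@(5, 3): e=[12,132,24] → X
    (3,1)@(7, 3): e=[-12,120,60] → .
    (2,2)@(5, 5): e=[28,112,28] → X
    (3,2)@(7, 5): e=[4,100,64] → X
    (4,2)@(9, 5): e=[-20,88,100] → .
    (2,3)@(5, 7): e=[44,92,32] → X
    (4,3)@(9, 7): e=[-4,68,104] → .
    (1,4)@(3, 9): e=[84,84,0] → X  [on edge]
    (4,4)@(9, 9): e=[12,48,108] → X
    (5,4)@(11, 9): e=[-12,36,144] → .
    (1,5)@(3, 11): e=[100,64,4] → X
    (5,5)@(11, 11): e=[4,16,148] → X
    (3,7)@(7, 15): e=[84,0,84] → .  [on edge]
  covered (21 px):
    . . . . . .
    . . X . . .
    . . X X . .
    . . X X . .
    . X X X X .
    . X X X X X
    . X X X X .
    . X X . . .
    . X . . . .
    . . . . . .
    . . . . . .
T3:
  2·area = 56
  edge (3, 0)→(4, 21): d=(1,21) right/bottom  bias=-1
  edge (4, 21)→(1, 14): d=(-3,-7) top-left  bias=+0
  edge (1, 14)→(3, 0): d=(2,-14) top-left  bias=+0
    (1,0)@(3, 1): e=[1,53,2] → X
    (2,0)@(5, 1): e=[-41,67,30] → .
    (1,1)@(3, 3): e=[3,47,6] → X
    (2,1)@(5, 3): e=[-39,61,34] → .
    (1,2)@(3, 5): e=[5,41,10] → X
    (2,2)@(5, 5): e=[-37,55,38] → .
    (1,3)@(3, 7): e=[7,35,14] → X
    (2,3)@(5, 7): e=[-35,49,42] → .
    (1,4)@(3, 9): e=[9,29,18] → X
    (2,4)@(5, 9): e=[-33,43,46] → .
    (1,5)@(3, 11): e=[11,23,22] → X
    (2,5)@(5, 11): e=[-31,37,50] → .
  covered (9 px):
    . X . . . .
    . X . . . .
    . X . . . .
    . X . . . .
    . X . . . .
    . X . . . .
    . X . . . .
    . X . . . .
    . X . . . .
    . . . . . .
    . . . . . .

Result: "outside"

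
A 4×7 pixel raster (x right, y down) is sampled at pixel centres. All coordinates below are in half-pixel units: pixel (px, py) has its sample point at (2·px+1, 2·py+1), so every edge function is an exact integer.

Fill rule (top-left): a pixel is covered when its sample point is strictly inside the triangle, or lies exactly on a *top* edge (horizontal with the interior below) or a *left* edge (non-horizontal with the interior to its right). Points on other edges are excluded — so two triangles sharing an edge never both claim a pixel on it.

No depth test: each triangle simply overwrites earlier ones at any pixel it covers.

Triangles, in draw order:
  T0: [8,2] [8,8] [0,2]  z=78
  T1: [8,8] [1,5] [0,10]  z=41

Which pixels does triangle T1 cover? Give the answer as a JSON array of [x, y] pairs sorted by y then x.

T0:
  2·area = 48
  edge (8, 2)→(8, 8): d=(0,6) right/bottom  bias=-1
  edge (8, 8)→(0, 2): d=(-8,-6) top-left  bias=+0
  edge (0, 2)→(8, 2): d=(8,0) top-left  bias=+0
    (1,1)@(3, 3): e=[30,10,8] → █
    (2,1)@(5, 3): e=[18,22,8] → █
    (3,1)@(7, 3): e=[6,34,8] → █
    (1,2)@(3, 5): e=[30,-6,24] → ·
    (2,2)@(5, 5): e=[18,6,24] → █
    (2,3)@(5, 7): e=[18,-10,40] → ·
    (3,3)@(7, 7): e=[6,2,40] → █
    (3,4)@(7, 9): e=[6,-14,56] → ·
  covered (6 px):
    · · · ·
    · █ █ █
    · · █ █
    · · · █
    · · · ·
    · · · ·
    · · · ·
T1:
  2·area = 38  (B↔C swapped to make it positive)
  edge (8, 8)→(0, 10): d=(-8,2) right/bottom  bias=-1
  edge (0, 10)→(1, 5): d=(1,-5) top-left  bias=+0
  edge (1, 5)→(8, 8): d=(7,3) right/bottom  bias=-1
    (0,2)@(1, 5): e=[38,0,0] → ·  [on edge]
    (0,3)@(1, 7): e=[22,2,14] → █
    (1,3)@(3, 7): e=[18,12,8] → █
    (2,3)@(5, 7): e=[14,22,2] → █
    (3,3)@(7, 7): e=[10,32,-4] → ·
    (0,4)@(1, 9): e=[6,4,28] → █
    (2,4)@(5, 9): e=[-2,24,16] → ·
    (0,5)@(1, 11): e=[-10,6,42] → ·
    (1,5)@(3, 11): e=[-14,16,36] → ·
  covered (5 px):
    · · · ·
    · · · ·
    · · · ·
    █ █ █ ·
    █ █ · ·
    · · · ·
    · · · ·

Final: [[0,3],[1,3],[2,3],[0,4],[1,4]]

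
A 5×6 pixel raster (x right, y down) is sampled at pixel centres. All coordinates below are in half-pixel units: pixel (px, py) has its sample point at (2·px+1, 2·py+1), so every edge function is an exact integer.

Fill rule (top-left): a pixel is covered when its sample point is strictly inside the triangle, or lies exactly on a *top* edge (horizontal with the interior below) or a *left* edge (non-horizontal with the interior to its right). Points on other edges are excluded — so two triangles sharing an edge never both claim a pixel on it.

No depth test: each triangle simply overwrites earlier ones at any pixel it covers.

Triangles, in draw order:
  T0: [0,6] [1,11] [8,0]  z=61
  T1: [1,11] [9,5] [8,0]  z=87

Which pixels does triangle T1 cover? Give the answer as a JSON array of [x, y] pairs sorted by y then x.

T0:
  2·area = 46  (B↔C swapped to make it positive)
  edge (0, 6)→(8, 0): d=(8,-6) top-left  bias=+0
  edge (8, 0)→(1, 11): d=(-7,11) right/bottom  bias=-1
  edge (1, 11)→(0, 6): d=(-1,-5) top-left  bias=+0
    (3,0)@(7, 1): e=[2,4,40] → #
    (4,0)@(9, 1): e=[14,-18,50] → ·
    (2,1)@(5, 3): e=[6,12,28] → #
    (3,1)@(7, 3): e=[18,-10,38] → ·
    (1,2)@(3, 5): e=[10,20,16] → #
    (2,2)@(5, 5): e=[22,-2,26] → ·
    (0,3)@(1, 7): e=[14,28,4] → #
    (2,3)@(5, 7): e=[38,-16,24] → ·
    (0,4)@(1, 9): e=[30,14,2] → #
    (1,4)@(3, 9): e=[42,-8,12] → ·
    (0,5)@(1, 11): e=[46,0,0] → ·  [on edge]
  covered (6 px):
    · · · # ·
    · · # · ·
    · # · · ·
    # # · · ·
    # · · · ·
    · · · · ·
T1:
  2·area = 46  (B↔C swapped to make it positive)
  edge (1, 11)→(8, 0): d=(7,-11) top-left  bias=+0
  edge (8, 0)→(9, 5): d=(1,5) right/bottom  bias=-1
  edge (9, 5)→(1, 11): d=(-8,6) right/bottom  bias=-1
    (3,1)@(7, 3): e=[10,8,28] → #
    (4,1)@(9, 3): e=[32,-2,16] → ·
    (2,2)@(5, 5): e=[2,20,24] → #
    (4,2)@(9, 5): e=[46,0,0] → ·  [on edge]
    (2,3)@(5, 7): e=[16,22,8] → #
    (3,3)@(7, 7): e=[38,12,-4] → ·
    (1,4)@(3, 9): e=[8,34,4] → #
    (2,4)@(5, 9): e=[30,24,-8] → ·
    (0,5)@(1, 11): e=[0,46,0] → ·  [on edge]
    (1,5)@(3, 11): e=[22,36,-12] → ·
  covered (5 px):
    · · · · ·
    · · · # ·
    · · # # ·
    · · # · ·
    · # · · ·
    · · · · ·

Answer: [[3,1],[2,2],[3,2],[2,3],[1,4]]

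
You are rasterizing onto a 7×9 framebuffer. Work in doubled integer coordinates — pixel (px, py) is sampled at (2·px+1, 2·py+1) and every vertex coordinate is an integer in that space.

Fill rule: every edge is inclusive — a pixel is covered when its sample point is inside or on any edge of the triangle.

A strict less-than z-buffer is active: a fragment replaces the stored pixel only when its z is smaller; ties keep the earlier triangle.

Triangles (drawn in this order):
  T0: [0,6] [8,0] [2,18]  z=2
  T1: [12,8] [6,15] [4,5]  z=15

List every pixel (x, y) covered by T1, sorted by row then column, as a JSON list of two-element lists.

T0:
  2·area = 108
  edge (0, 6)→(8, 0): d=(8,-6) inclusive
  edge (8, 0)→(2, 18): d=(-6,18) inclusive
  edge (2, 18)→(0, 6): d=(-2,-12) inclusive
    (3,0)@(7, 1): e=[2,12,94] → █
    (4,0)@(9, 1): e=[14,-24,118] → ·
    (2,1)@(5, 3): e=[6,36,66] → █
    (3,1)@(7, 3): e=[18,0,90] → █  [on edge]
    (4,1)@(9, 3): e=[30,-36,114] → ·
    (1,2)@(3, 5): e=[10,60,38] → █
    (3,2)@(7, 5): e=[34,-12,86] → ·
    (0,3)@(1, 7): e=[14,84,10] → █
    (3,3)@(7, 7): e=[50,-24,82] → ·
    (0,4)@(1, 9): e=[30,72,6] → █
    (2,4)@(5, 9): e=[54,0,54] → █  [on edge]
    (3,4)@(7, 9): e=[66,-36,78] → ·
    (1,7)@(3, 15): e=[90,0,18] → █  [on edge]
  covered (15 px):
    · · · █ · · ·
    · · █ █ · · ·
    · █ █ · · · ·
    █ █ █ · · · ·
    █ █ █ · · · ·
    █ █ · · · · ·
    · █ · · · · ·
    · █ · · · · ·
    · · · · · · ·
T1:
  2·area = 74
  edge (12, 8)→(6, 15): d=(-6,7) inclusive
  edge (6, 15)→(4, 5): d=(-2,-10) inclusive
  edge (4, 5)→(12, 8): d=(8,3) inclusive
    (2,3)@(5, 7): e=[55,6,13] → █
    (3,3)@(7, 7): e=[41,26,7] → █
    (4,3)@(9, 7): e=[27,46,1] → █
    (5,3)@(11, 7): e=[13,66,-5] → ·
    (2,4)@(5, 9): e=[43,2,29] → █
    (5,4)@(11, 9): e=[1,62,11] → █
    (6,4)@(13, 9): e=[-13,82,5] → ·
    (2,5)@(5, 11): e=[31,-2,45] → ·
    (3,5)@(7, 11): e=[17,18,39] → █
    (5,5)@(11, 11): e=[-11,58,27] → ·
    (3,6)@(7, 13): e=[5,14,55] → █
    (4,6)@(9, 13): e=[-9,34,49] → ·
  covered (10 px):
    · · · · · · ·
    · · · · · · ·
    · · · · · · ·
    · · █ █ █ · ·
    · · █ █ █ █ ·
    · · · █ █ · ·
    · · · █ · · ·
    · · · · · · ·
    · · · · · · ·

Final: [[2,3],[3,3],[4,3],[2,4],[3,4],[4,4],[5,4],[3,5],[4,5],[3,6]]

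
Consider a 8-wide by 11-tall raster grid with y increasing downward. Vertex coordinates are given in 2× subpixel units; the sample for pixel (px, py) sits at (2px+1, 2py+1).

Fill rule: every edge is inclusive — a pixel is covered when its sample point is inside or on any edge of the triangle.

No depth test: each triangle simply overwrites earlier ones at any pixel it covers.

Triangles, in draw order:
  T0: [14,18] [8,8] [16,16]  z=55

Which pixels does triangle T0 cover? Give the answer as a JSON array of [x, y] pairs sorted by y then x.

T0:
  2·area = 32
  edge (14, 18)→(8, 8): d=(-6,-10) inclusive
  edge (8, 8)→(16, 16): d=(8,8) inclusive
  edge (16, 16)→(14, 18): d=(-2,2) inclusive
    (0,0)@(1, 1): e=[-28,0,60] → .  [on edge]
    (1,1)@(3, 3): e=[-20,0,52] → .  [on edge]
    (2,1)@(5, 3): e=[0,-16,48] → .  [on edge]
    (2,2)@(5, 5): e=[-12,0,44] → .  [on edge]
    (3,3)@(7, 7): e=[-4,0,36] → .  [on edge]
    (4,4)@(9, 9): e=[4,0,28] → X  [on edge]
    (5,4)@(11, 9): e=[24,-16,24] → .
    (4,5)@(9, 11): e=[-8,16,24] → .
    (5,5)@(11, 11): e=[12,0,20] → X  [on edge]
    (6,5)@(13, 11): e=[32,-16,16] → .
    (5,6)@(11, 13): e=[0,16,16] → X  [on edge]
    (6,6)@(13, 13): e=[20,0,12] → X  [on edge]
    (7,7)@(15, 15): e=[28,0,4] → X  [on edge]
    (7,8)@(15, 17): e=[16,16,0] → X  [on edge]
    (6,9)@(13, 19): e=[-16,48,0] → .  [on edge]
    (5,10)@(11, 21): e=[-48,80,0] → .  [on edge]
  covered (7 px):
    . . . . . . . .
    . . . . . . . .
    . . . . . . . .
    . . . . . . . .
    . . . . X . . .
    . . . . . X . .
    . . . . . X X .
    . . . . . . X X
    . . . . . . . X
    . . . . . . . .
    . . . . . . . .

Final: [[4,4],[5,5],[5,6],[6,6],[6,7],[7,7],[7,8]]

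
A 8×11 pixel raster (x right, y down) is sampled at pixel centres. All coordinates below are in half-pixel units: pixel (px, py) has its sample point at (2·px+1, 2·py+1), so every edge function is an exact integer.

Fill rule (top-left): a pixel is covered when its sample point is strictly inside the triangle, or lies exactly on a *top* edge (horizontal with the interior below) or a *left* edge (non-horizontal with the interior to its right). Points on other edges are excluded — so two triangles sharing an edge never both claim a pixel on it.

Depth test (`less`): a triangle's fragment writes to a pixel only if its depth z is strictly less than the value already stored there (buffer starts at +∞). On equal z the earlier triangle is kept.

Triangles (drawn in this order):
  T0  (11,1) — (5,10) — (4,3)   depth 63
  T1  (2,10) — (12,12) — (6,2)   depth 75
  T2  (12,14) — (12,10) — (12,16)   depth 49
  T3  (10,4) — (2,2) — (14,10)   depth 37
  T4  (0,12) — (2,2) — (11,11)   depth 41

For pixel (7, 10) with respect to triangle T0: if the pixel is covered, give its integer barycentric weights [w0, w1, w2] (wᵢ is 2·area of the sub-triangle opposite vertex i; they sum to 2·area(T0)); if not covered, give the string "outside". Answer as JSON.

T0:
  2·area = 51
  edge (11, 1)→(5, 10): d=(-6,9) right/bottom  bias=-1
  edge (5, 10)→(4, 3): d=(-1,-7) top-left  bias=+0
  edge (4, 3)→(11, 1): d=(7,-2) top-left  bias=+0
    (5,0)@(11, 1): e=[0,51,0] → ·  [on edge]
    (2,1)@(5, 3): e=[42,7,2] → █
    (3,1)@(7, 3): e=[24,21,6] → █
    (4,1)@(9, 3): e=[6,35,10] → █
    (5,1)@(11, 3): e=[-12,49,14] → ·
    (2,2)@(5, 5): e=[30,5,16] → █
    (4,2)@(9, 5): e=[-6,33,24] → ·
    (2,3)@(5, 7): e=[18,3,30] → █
    (3,3)@(7, 7): e=[0,17,34] → ·  [on edge]
    (2,4)@(5, 9): e=[6,1,44] → █
    (3,4)@(7, 9): e=[-12,15,48] → ·
    (2,5)@(5, 11): e=[-6,-1,58] → ·
    (1,6)@(3, 13): e=[0,-17,68] → ·  [on edge]
  covered (7 px):
    · · · · · · · ·
    · · █ █ █ · · ·
    · · █ █ · · · ·
    · · █ · · · · ·
    · · █ · · · · ·
    · · · · · · · ·
    · · · · · · · ·
    · · · · · · · ·
    · · · · · · · ·
    · · · · · · · ·
    · · · · · · · ·
T1:
  2·area = 88  (B↔C swapped to make it positive)
  edge (2, 10)→(6, 2): d=(4,-8) top-left  bias=+0
  edge (6, 2)→(12, 12): d=(6,10) right/bottom  bias=-1
  edge (12, 12)→(2, 10): d=(-10,-2) top-left  bias=+0
    (2,2)@(5, 5): e=[4,28,56] → █
    (3,2)@(7, 5): e=[20,8,60] → █
    (4,2)@(9, 5): e=[36,-12,64] → ·
    (2,3)@(5, 7): e=[12,40,36] → █
    (4,3)@(9, 7): e=[44,0,44] → ·  [on edge]
    (1,4)@(3, 9): e=[4,72,12] → █
    (4,4)@(9, 9): e=[52,12,24] → █
    (5,4)@(11, 9): e=[68,-8,28] → ·
    (1,5)@(3, 11): e=[12,84,-8] → ·
    (2,5)@(5, 11): e=[28,64,-4] → ·
    (3,5)@(7, 11): e=[44,44,0] → █  [on edge]
    (5,5)@(11, 11): e=[76,4,8] → █
    (7,8)@(15, 17): e=[132,0,-44] → ·  [on edge]
  covered (11 px):
    · · · · · · · ·
    · · · · · · · ·
    · · █ █ · · · ·
    · · █ █ · · · ·
    · █ █ █ █ · · ·
    · · · █ █ █ · ·
    · · · · · · · ·
    · · · · · · · ·
    · · · · · · · ·
    · · · · · · · ·
    · · · · · · · ·
T2:
  degenerate (2·area = 0) — covers nothing
T3:
  2·area = 40  (B↔C swapped to make it positive)
  edge (10, 4)→(14, 10): d=(4,6) right/bottom  bias=-1
  edge (14, 10)→(2, 2): d=(-12,-8) top-left  bias=+0
  edge (2, 2)→(10, 4): d=(8,2) right/bottom  bias=-1
    (2,1)@(5, 3): e=[26,12,2] → █
    (3,1)@(7, 3): e=[14,28,-2] → ·
    (2,2)@(5, 5): e=[34,-12,18] → ·
    (3,2)@(7, 5): e=[22,4,14] → █
    (4,2)@(9, 5): e=[10,20,10] → █
    (5,2)@(11, 5): e=[-2,36,6] → ·
    (3,3)@(7, 7): e=[30,-20,30] → ·
    (4,3)@(9, 7): e=[18,-4,26] → ·
    (5,3)@(11, 7): e=[6,12,22] → █
    (6,3)@(13, 7): e=[-6,28,18] → ·
    (5,4)@(11, 9): e=[14,-12,38] → ·
    (6,4)@(13, 9): e=[2,4,34] → █
  covered (5 px):
    · · · · · · · ·
    · · █ · · · · ·
    · · · █ █ · · ·
    · · · · · █ · ·
    · · · · · · █ ·
    · · · · · · · ·
    · · · · · · · ·
    · · · · · · · ·
    · · · · · · · ·
    · · · · · · · ·
    · · · · · · · ·
T4:
  2·area = 108
  edge (0, 12)→(2, 2): d=(2,-10) top-left  bias=+0
  edge (2, 2)→(11, 11): d=(9,9) right/bottom  bias=-1
  edge (11, 11)→(0, 12): d=(-11,1) right/bottom  bias=-1
    (0,0)@(1, 1): e=[-12,0,120] → ·  [on edge]
    (1,1)@(3, 3): e=[12,0,96] → ·  [on edge]
    (1,2)@(3, 5): e=[16,18,74] → █
    (2,2)@(5, 5): e=[36,0,72] → ·  [on edge]
    (0,3)@(1, 7): e=[0,54,54] → █  [on edge]
    (2,3)@(5, 7): e=[40,18,50] → █
    (3,3)@(7, 7): e=[60,0,48] → ·  [on edge]
    (0,4)@(1, 9): e=[4,72,32] → █
    (3,4)@(7, 9): e=[64,18,26] → █
    (4,4)@(9, 9): e=[84,0,24] → ·  [on edge]
    (0,5)@(1, 11): e=[8,90,10] → █
    (4,5)@(9, 11): e=[88,18,2] → █
    (5,5)@(11, 11): e=[108,0,0] → ·  [on edge]
    (6,6)@(13, 13): e=[132,0,-24] → ·  [on edge]
    (7,7)@(15, 15): e=[156,0,-48] → ·  [on edge]
  covered (13 px):
    · · · · · · · ·
    · · · · · · · ·
    · █ · · · · · ·
    █ █ █ · · · · ·
    █ █ █ █ · · · ·
    █ █ █ █ █ · · ·
    · · · · · · · ·
    · · · · · · · ·
    · · · · · · · ·
    · · · · · · · ·
    · · · · · · · ·

Final: "outside"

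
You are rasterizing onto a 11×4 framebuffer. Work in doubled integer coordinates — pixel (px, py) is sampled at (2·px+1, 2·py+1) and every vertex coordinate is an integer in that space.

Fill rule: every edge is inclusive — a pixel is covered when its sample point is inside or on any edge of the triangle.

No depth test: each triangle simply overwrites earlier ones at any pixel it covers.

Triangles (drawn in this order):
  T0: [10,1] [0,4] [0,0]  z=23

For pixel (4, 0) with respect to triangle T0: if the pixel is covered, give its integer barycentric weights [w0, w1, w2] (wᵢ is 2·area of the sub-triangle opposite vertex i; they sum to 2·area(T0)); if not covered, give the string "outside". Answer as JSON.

T0:
  2·area = 40
  edge (10, 1)→(0, 4): d=(-10,3) inclusive
  edge (0, 4)→(0, 0): d=(0,-4) inclusive
  edge (0, 0)→(10, 1): d=(10,1) inclusive
    (0,0)@(1, 1): e=[27,4,9] → #
    (1,0)@(3, 1): e=[21,12,7] → #
    (2,0)@(5, 1): e=[15,20,5] → #
    (3,0)@(7, 1): e=[9,28,3] → #
    (4,0)@(9, 1): e=[3,36,1] → #
    (5,0)@(11, 1): e=[-3,44,-1] → ·
    (0,1)@(1, 3): e=[7,4,29] → #
    (2,1)@(5, 3): e=[-5,20,25] → ·
    (3,1)@(7, 3): e=[-11,28,23] → ·
    (4,1)@(9, 3): e=[-17,36,21] → ·
    (0,2)@(1, 5): e=[-13,4,49] → ·
    (1,2)@(3, 5): e=[-19,12,47] → ·
  covered (7 px):
    # # # # # · · · · · ·
    # # · · · · · · · · ·
    · · · · · · · · · · ·
    · · · · · · · · · · ·

Result: [36,1,3]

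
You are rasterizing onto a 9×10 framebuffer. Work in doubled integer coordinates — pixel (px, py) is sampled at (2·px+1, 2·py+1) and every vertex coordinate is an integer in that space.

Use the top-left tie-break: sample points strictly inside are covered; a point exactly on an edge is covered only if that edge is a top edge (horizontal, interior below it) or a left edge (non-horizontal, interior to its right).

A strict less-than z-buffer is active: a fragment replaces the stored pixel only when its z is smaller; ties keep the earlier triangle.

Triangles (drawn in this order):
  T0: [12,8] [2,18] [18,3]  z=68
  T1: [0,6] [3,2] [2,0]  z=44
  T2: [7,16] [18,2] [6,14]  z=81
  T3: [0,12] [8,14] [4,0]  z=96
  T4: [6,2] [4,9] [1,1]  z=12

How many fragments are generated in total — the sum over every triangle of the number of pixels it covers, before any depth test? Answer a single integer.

T0:
  2·area = 10  (B↔C swapped to make it positive)
  edge (12, 8)→(18, 3): d=(6,-5) top-left  bias=+0
  edge (18, 3)→(2, 18): d=(-16,15) right/bottom  bias=-1
  edge (2, 18)→(12, 8): d=(10,-10) top-left  bias=+0
    (8,1)@(17, 3): e=[-5,15,0] → .  [on edge]
    (7,2)@(15, 5): e=[-3,13,0] → .  [on edge]
    (6,3)@(13, 7): e=[-1,11,0] → .  [on edge]
    (5,4)@(11, 9): e=[1,9,0] → X  [on edge]
    (6,4)@(13, 9): e=[11,-21,20] → .
    (4,5)@(9, 11): e=[3,7,0] → X  [on edge]
    (5,5)@(11, 11): e=[13,-23,20] → .
    (3,6)@(7, 13): e=[5,5,0] → X  [on edge]
    (4,6)@(9, 13): e=[15,-25,20] → .
    (2,7)@(5, 15): e=[7,3,0] → X  [on edge]
    (3,7)@(7, 15): e=[17,-27,20] → .
    (1,8)@(3, 17): e=[9,1,0] → X  [on edge]
    (0,9)@(1, 19): e=[11,-1,0] → .  [on edge]
  covered (5 px):
    . . . . . . . . .
    . . . . . . . . .
    . . . . . . . . .
    . . . . . . . . .
    . . . . . X . . .
    . . . . X . . . .
    . . . X . . . . .
    . . X . . . . . .
    . X . . . . . . .
    . . . . . . . . .
T1:
  2·area = 10  (B↔C swapped to make it positive)
  edge (0, 6)→(2, 0): d=(2,-6) top-left  bias=+0
  edge (2, 0)→(3, 2): d=(1,2) right/bottom  bias=-1
  edge (3, 2)→(0, 6): d=(-3,4) right/bottom  bias=-1
    (0,1)@(1, 3): e=[0,5,5] → X  [on edge]
    (1,1)@(3, 3): e=[12,1,-3] → .
    (0,2)@(1, 5): e=[4,7,-1] → .
  covered (1 px):
    . . . . . . . . .
    X . . . . . . . .
    . . . . . . . . .
    . . . . . . . . .
    . . . . . . . . .
    . . . . . . . . .
    . . . . . . . . .
    . . . . . . . . .
    . . . . . . . . .
    . . . . . . . . .
T2:
  2·area = 36  (B↔C swapped to make it positive)
  edge (7, 16)→(6, 14): d=(-1,-2) top-left  bias=+0
  edge (6, 14)→(18, 2): d=(12,-12) top-left  bias=+0
  edge (18, 2)→(7, 16): d=(-11,14) right/bottom  bias=-1
    (8,1)@(17, 3): e=[33,0,3] → X  [on edge]
    (7,2)@(15, 5): e=[27,0,9] → X  [on edge]
    (8,2)@(17, 5): e=[31,24,-19] → .
    (6,3)@(13, 7): e=[21,0,15] → X  [on edge]
    (7,3)@(15, 7): e=[25,24,-13] → .
    (5,4)@(11, 9): e=[15,0,21] → X  [on edge]
    (6,4)@(13, 9): e=[19,24,-7] → .
    (4,5)@(9, 11): e=[9,0,27] → X  [on edge]
    (5,5)@(11, 11): e=[13,24,-1] → .
    (3,6)@(7, 13): e=[3,0,33] → X  [on edge]
    (5,6)@(11, 13): e=[11,48,-23] → .
    (2,7)@(5, 15): e=[-3,0,39] → .  [on edge]
    (1,8)@(3, 17): e=[-9,0,45] → .  [on edge]
    (0,9)@(1, 19): e=[-15,0,51] → .  [on edge]
  covered (8 px):
    . . . . . . . . .
    . . . . . . . . X
    . . . . . . . X .
    . . . . . . X . .
    . . . . . X . . .
    . . . . X . . . .
    . . . X X . . . .
    . . . X . . . . .
    . . . . . . . . .
    . . . . . . . . .
T3:
  2·area = 104  (B↔C swapped to make it positive)
  edge (0, 12)→(4, 0): d=(4,-12) top-left  bias=+0
  edge (4, 0)→(8, 14): d=(4,14) right/bottom  bias=-1
  edge (8, 14)→(0, 12): d=(-8,-2) top-left  bias=+0
    (1,1)@(3, 3): e=[0,26,78] → X  [on edge]
    (2,1)@(5, 3): e=[24,-2,82] → .
    (1,2)@(3, 5): e=[8,34,62] → X
    (2,2)@(5, 5): e=[32,6,66] → X
    (3,2)@(7, 5): e=[56,-22,70] → .
    (1,3)@(3, 7): e=[16,42,46] → X
    (3,3)@(7, 7): e=[64,-14,54] → .
    (0,4)@(1, 9): e=[0,78,26] → X  [on edge]
    (3,4)@(7, 9): e=[72,-6,38] → .
    (0,5)@(1, 11): e=[8,86,10] → X
    (3,5)@(7, 11): e=[80,2,22] → X
    (4,5)@(9, 11): e=[104,-26,26] → .
  covered (14 px):
    . . . . . . . . .
    . X . . . . . . .
    . X X . . . . . .
    . X X . . . . . .
    X X X . . . . . .
    X X X X . . . . .
    . . X X . . . . .
    . . . . . . . . .
    . . . . . . . . .
    . . . . . . . . .
T4:
  2·area = 37
  edge (6, 2)→(4, 9): d=(-2,7) right/bottom  bias=-1
  edge (4, 9)→(1, 1): d=(-3,-8) top-left  bias=+0
  edge (1, 1)→(6, 2): d=(5,1) right/bottom  bias=-1
    (0,0)@(1, 1): e=[37,0,0] → .  [on edge]
    (1,1)@(3, 3): e=[19,10,8] → X
    (2,1)@(5, 3): e=[5,26,6] → X
    (3,1)@(7, 3): e=[-9,42,4] → .
    (5,1)@(11, 3): e=[-37,74,0] → .  [on edge]
    (1,2)@(3, 5): e=[15,4,18] → X
    (3,2)@(7, 5): e=[-13,36,14] → .
    (1,3)@(3, 7): e=[11,-2,28] → .
    (2,3)@(5, 7): e=[-3,14,26] → .
    (3,8)@(7, 17): e=[-37,0,74] → .  [on edge]
  covered (4 px):
    . . . . . . . . .
    . X X . . . . . .
    . X X . . . . . .
    . . . . . . . . .
    . . . . . . . . .
    . . . . . . . . .
    . . . . . . . . .
    . . . . . . . . .
    . . . . . . . . .
    . . . . . . . . .

Answer: 32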